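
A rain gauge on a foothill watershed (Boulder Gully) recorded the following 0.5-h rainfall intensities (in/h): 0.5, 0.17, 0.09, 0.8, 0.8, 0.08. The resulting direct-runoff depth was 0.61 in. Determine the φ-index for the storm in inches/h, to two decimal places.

Only the 3 blocks with intensity above φ contribute runoff: 0.5, 0.8, 0.8 in/h.
Σ(I−φ)·Δt = d  ⇒  (0.5+0.8+0.8 − 3φ)·0.5 = 0.61
φ = (2.100 − 0.61/0.5) / 3 = 0.29 in/h.

φ ≈ 0.29 in/h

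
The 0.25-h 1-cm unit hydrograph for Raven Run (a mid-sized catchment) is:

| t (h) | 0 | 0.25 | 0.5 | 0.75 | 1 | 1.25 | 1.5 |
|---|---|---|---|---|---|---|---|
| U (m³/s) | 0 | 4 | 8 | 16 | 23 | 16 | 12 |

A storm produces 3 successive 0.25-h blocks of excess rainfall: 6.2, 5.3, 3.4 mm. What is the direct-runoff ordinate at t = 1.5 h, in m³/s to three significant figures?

Q ≈ 23.7 m³/s

By discrete convolution, Q_j = Σ (P_i / 10 mm) · U_{j−i}.
At t = 1.5 h (j=6): Q = (6.2/10)·12 + (5.3/10)·16 + (3.4/10)·23 = 23.7 m³/s.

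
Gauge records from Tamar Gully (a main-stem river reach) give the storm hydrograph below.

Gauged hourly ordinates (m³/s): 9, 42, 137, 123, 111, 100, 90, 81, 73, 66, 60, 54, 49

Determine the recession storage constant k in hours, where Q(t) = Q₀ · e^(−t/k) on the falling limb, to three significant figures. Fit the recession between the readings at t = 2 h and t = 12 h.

On the falling limb, Q drops from 137 to 49 m³/s between t = 2 h and t = 12 h (Δt = 10 h).
k = −Δt / ln(Q₂/Q₁) = −10 / ln(49/137) = 9.73 h.

k ≈ 9.73 h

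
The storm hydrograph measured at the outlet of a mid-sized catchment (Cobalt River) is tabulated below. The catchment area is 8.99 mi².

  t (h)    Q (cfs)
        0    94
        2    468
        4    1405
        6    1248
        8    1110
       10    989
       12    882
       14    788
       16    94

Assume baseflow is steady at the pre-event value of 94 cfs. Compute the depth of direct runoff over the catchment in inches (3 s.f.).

d ≈ 2.15 in

Direct runoff: 0.0, 374.0, 1311.0, 1154.0, 1016.0, 895.0, 788.0, 694.0, 0.0 cfs; ΣQ_DR = 6232 cfs.
V = ΣQ_DR · Δt = 6232 × 7200 s = 4.487 × 10^7 ft³.
Over A = 8.99 mi², depth = V / A = 2.15 in.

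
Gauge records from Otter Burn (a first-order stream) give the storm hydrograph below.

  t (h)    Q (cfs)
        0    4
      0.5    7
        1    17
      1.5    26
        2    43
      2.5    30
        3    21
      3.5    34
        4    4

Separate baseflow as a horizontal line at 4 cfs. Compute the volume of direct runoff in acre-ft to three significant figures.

Direct-runoff ordinates (Q − Q_b): 0.0, 3.0, 13.0, 22.0, 39.0, 26.0, 17.0, 30.0, 0.0 cfs.
ΣQ_DR = 150.0 cfs.
With Δt = 0.5 h = 1800 s, V = ΣQ_DR · Δt = 150.0 × 1800 = 2.70 × 10^5 ft³ = 6.20 acre-ft.

V ≈ 6.20 acre-ft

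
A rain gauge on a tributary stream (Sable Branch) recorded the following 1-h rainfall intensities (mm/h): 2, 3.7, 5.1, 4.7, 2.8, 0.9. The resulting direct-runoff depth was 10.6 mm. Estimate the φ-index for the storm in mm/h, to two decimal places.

Only the 5 blocks with intensity above φ contribute runoff: 2, 3.7, 5.1, 4.7, 2.8 mm/h.
Σ(I−φ)·Δt = d  ⇒  (2+3.7+5.1+4.7+2.8 − 5φ)·1 = 10.6
φ = (18.30 − 10.6/1) / 5 = 1.54 mm/h.

φ ≈ 1.54 mm/h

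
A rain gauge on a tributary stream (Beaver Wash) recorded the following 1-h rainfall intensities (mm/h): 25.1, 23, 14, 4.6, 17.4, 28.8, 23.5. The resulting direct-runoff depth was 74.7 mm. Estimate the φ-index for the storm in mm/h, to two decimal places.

Only the 6 blocks with intensity above φ contribute runoff: 25.1, 23, 14, 17.4, 28.8, 23.5 mm/h.
Σ(I−φ)·Δt = d  ⇒  (25.1+23+14+17.4+28.8+23.5 − 6φ)·1 = 74.7
φ = (131.8 − 74.7/1) / 6 = 9.52 mm/h.

φ ≈ 9.52 mm/h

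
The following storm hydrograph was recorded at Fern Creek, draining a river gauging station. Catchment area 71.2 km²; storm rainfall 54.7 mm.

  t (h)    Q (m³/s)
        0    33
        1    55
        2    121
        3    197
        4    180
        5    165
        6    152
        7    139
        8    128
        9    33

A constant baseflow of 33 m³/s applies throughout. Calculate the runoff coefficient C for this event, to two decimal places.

C ≈ 0.81

ΣQ_DR = 873.0 m³/s; V = ΣQ_DR·Δt = 3.143 × 10^6 m³.
Runoff depth d = V / A = 44.14 mm.
C = d / P = 44.14 / 54.7 = 0.81.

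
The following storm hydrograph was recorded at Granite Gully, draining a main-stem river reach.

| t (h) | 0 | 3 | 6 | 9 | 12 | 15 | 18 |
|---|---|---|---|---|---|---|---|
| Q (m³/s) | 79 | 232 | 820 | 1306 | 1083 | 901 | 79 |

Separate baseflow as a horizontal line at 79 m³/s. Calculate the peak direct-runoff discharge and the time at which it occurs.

Q_p = 1227.0 m³/s at t = 9 h

Subtracting baseflow gives direct-runoff ordinates: 0.0, 153.0, 741.0, 1227.0, 1004.0, 822.0, 0.0 m³/s.
The maximum is 1227.0 m³/s, occurring at the reading for t = 9 h.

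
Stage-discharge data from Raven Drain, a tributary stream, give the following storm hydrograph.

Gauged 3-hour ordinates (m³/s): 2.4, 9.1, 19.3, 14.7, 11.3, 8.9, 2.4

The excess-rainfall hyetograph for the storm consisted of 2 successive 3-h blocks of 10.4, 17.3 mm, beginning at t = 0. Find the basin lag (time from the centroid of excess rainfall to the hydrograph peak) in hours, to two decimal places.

Centroid of excess rainfall: t_c = Σ P_i·t̄_i / ΣP_i = 3.3736 h (block centres at 1.5, 4.5 h).
Hydrograph peak occurs at t = 6 h, so basin lag t_L = 6 − 3.3736 = 2.63 h.

t_L ≈ 2.63 h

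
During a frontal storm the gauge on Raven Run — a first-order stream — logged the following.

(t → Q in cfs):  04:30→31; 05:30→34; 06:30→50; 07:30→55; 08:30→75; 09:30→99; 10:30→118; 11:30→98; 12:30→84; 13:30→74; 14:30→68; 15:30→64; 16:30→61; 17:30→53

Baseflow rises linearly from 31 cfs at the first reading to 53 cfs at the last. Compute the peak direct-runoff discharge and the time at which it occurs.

Q_p = 76.85 cfs at t = 10:30

Subtracting baseflow gives direct-runoff ordinates: 0.00, 1.31, 15.62, 18.92, 37.23, 59.54, 76.85, 55.15, 39.46, 27.77, 20.08, 14.38, 9.69, 0.00 cfs.
The maximum is 76.85 cfs, occurring at the reading for t = 10:30.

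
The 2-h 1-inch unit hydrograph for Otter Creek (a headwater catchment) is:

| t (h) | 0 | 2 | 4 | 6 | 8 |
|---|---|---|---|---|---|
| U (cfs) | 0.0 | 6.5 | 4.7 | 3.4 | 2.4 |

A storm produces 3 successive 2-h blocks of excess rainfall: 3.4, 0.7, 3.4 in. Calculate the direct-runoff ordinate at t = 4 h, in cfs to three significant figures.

By discrete convolution, Q_j = Σ (P_i / 1 in) · U_{j−i}.
At t = 4 h (j=2): Q = (3.4/1)·4.7 + (0.7/1)·6.5 + (3.4/1)·0.0 = 20.5 cfs.

Q ≈ 20.5 cfs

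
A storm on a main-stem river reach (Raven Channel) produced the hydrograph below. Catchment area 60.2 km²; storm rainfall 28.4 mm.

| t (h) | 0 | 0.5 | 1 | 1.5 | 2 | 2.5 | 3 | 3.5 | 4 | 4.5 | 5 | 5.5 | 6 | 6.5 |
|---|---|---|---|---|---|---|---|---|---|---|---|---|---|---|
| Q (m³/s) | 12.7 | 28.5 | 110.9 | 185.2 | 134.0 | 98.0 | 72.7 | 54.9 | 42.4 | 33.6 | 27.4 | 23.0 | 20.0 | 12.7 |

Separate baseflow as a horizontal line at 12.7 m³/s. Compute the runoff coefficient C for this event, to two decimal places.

C ≈ 0.71

ΣQ_DR = 678.2 m³/s; V = ΣQ_DR·Δt = 1.221 × 10^6 m³.
Runoff depth d = V / A = 20.28 mm.
C = d / P = 20.28 / 28.4 = 0.71.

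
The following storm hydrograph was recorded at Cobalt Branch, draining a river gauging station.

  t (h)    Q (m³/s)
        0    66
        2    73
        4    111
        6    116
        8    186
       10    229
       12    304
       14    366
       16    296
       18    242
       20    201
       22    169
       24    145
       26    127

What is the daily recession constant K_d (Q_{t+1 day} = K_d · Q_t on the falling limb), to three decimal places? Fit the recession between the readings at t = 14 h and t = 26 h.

Between t = 14 h and t = 26 h the flow falls from 366 to 127 m³/s over 6×2 h = 12 h.
Per-interval ratio K = (127/366)^(1/6) = 0.8383; K_d = K^(24/2) = 0.120.

K_d ≈ 0.120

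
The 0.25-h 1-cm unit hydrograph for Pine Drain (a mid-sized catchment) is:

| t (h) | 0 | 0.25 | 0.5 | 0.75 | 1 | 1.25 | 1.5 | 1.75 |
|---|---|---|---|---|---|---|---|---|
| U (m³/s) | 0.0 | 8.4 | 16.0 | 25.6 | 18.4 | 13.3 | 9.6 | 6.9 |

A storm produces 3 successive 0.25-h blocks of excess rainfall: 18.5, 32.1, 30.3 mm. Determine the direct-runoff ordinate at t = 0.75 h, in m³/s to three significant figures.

By discrete convolution, Q_j = Σ (P_i / 10 mm) · U_{j−i}.
At t = 0.75 h (j=3): Q = (18.5/10)·25.6 + (32.1/10)·16.0 + (30.3/10)·8.4 = 124 m³/s.

Q ≈ 124 m³/s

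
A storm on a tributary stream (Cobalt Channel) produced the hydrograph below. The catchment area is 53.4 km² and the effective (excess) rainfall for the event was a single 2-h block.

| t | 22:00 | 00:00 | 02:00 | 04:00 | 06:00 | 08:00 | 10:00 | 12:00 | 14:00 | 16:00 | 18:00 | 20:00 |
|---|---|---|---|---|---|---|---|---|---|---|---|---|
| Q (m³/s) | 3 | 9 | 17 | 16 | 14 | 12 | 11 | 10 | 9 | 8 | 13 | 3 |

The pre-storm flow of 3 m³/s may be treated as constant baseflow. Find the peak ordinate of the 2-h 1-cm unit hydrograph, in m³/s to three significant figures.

Direct runoff: 0.0, 6.0, 14.0, 13.0, 11.0, 9.0, 8.0, 7.0, 6.0, 5.0, 10.0, 0.0 m³/s; ΣQ_DR = 89.00 m³/s, peak = 14.0 m³/s.
Runoff depth d = ΣQ_DR·Δt / A = 89.00 × 7200 / (53.4 km²) = 12.00 mm.
The 1-cm UH is the DRH scaled by (10 mm)/d, so U_p = 14.0 × 10/12.00 = 11.7 m³/s.

U_p ≈ 11.7 m³/s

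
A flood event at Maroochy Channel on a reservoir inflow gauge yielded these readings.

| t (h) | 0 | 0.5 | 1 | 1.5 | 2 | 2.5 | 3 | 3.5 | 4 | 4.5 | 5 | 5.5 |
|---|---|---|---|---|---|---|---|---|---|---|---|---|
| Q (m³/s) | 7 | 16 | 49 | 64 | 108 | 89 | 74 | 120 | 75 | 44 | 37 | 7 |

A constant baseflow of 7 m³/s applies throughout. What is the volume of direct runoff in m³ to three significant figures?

V ≈ 1.09 × 10^6 m³

Direct-runoff ordinates (Q − Q_b): 0.0, 9.0, 42.0, 57.0, 101.0, 82.0, 67.0, 113.0, 68.0, 37.0, 30.0, 0.0 m³/s.
ΣQ_DR = 606.0 m³/s.
With Δt = 0.5 h = 1800 s, V = ΣQ_DR · Δt = 606.0 × 1800 = 1.09 × 10^6 m³.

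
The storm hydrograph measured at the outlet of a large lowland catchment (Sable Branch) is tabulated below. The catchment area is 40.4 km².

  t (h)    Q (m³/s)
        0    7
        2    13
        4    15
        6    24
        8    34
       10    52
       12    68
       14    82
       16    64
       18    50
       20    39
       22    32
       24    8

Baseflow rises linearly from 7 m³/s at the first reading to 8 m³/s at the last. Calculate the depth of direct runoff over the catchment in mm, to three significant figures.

Direct runoff: 0.00, 5.92, 7.83, 16.75, 26.67, 44.58, 60.50, 74.42, 56.33, 42.25, 31.17, 24.08, 0.00 m³/s; ΣQ_DR = 390.5 m³/s.
V = ΣQ_DR · Δt = 390.5 × 7200 s = 2.812 × 10^6 m³.
Over A = 40.4 km², depth = V / A = 69.6 mm.

d ≈ 69.6 mm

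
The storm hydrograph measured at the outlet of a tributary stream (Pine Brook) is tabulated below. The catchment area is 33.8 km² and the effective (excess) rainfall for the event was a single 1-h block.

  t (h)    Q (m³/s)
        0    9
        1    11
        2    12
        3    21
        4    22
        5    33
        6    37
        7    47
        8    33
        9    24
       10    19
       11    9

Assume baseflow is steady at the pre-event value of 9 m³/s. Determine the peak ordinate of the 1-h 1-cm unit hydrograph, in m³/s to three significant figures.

U_p ≈ 21.1 m³/s

Direct runoff: 0.0, 2.0, 3.0, 12.0, 13.0, 24.0, 28.0, 38.0, 24.0, 15.0, 10.0, 0.0 m³/s; ΣQ_DR = 169.0 m³/s, peak = 38.0 m³/s.
Runoff depth d = ΣQ_DR·Δt / A = 169.0 × 3600 / (33.8 km²) = 18.00 mm.
The 1-cm UH is the DRH scaled by (10 mm)/d, so U_p = 38.0 × 10/18.00 = 21.1 m³/s.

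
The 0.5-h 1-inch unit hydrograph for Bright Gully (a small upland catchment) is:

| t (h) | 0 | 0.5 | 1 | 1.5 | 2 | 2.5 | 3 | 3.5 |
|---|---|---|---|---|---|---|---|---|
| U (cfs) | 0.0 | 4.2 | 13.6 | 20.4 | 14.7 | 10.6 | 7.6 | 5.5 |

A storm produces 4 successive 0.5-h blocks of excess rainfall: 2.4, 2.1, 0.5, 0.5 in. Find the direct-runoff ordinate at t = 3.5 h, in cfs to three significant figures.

By discrete convolution, Q_j = Σ (P_i / 1 in) · U_{j−i}.
At t = 3.5 h (j=7): Q = (2.4/1)·5.5 + (2.1/1)·7.6 + (0.5/1)·10.6 + (0.5/1)·14.7 = 41.8 cfs.

Q ≈ 41.8 cfs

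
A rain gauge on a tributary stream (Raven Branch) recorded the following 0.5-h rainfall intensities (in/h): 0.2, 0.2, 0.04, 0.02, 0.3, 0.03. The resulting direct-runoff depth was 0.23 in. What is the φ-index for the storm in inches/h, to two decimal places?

Only the 3 blocks with intensity above φ contribute runoff: 0.2, 0.2, 0.3 in/h.
Σ(I−φ)·Δt = d  ⇒  (0.2+0.2+0.3 − 3φ)·0.5 = 0.23
φ = (0.7000 − 0.23/0.5) / 3 = 0.08 in/h.

φ ≈ 0.08 in/h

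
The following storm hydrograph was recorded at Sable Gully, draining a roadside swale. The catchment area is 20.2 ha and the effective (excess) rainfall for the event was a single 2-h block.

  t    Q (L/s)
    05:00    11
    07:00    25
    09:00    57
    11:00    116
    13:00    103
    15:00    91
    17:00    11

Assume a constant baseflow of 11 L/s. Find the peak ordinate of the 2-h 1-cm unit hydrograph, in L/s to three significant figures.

Direct runoff: 0.0, 14.0, 46.0, 105.0, 92.0, 80.0, 0.0 L/s; ΣQ_DR = 337.0 L/s, peak = 105.0 L/s.
Runoff depth d = ΣQ_DR·Δt / A = 337.0 × 7200 / (20.2 ha) = 12.01 mm.
The 1-cm UH is the DRH scaled by (10 mm)/d, so U_p = 105.0 × 10/12.01 = 87.4 L/s.

U_p ≈ 87.4 L/s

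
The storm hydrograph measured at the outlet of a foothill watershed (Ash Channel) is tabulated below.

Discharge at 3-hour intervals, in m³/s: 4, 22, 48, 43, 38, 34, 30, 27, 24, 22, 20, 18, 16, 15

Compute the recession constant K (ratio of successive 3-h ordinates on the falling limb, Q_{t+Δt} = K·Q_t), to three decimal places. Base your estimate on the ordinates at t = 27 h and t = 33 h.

K ≈ 0.905

Using the recession-limb readings at t = 27 h and t = 33 h: Q falls from 22 to 18 m³/s over 2 intervals.
K = (Q₂/Q₁)^(1/2) = (18/22)^(1/2) = 0.905.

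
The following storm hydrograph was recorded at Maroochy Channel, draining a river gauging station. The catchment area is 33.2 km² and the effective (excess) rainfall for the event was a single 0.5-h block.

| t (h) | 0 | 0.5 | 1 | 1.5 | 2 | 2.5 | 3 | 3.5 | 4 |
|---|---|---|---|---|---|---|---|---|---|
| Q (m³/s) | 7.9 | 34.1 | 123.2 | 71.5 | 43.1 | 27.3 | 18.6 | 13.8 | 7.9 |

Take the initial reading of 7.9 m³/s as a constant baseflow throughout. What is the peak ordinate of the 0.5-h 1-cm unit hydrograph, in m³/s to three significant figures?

Direct runoff: 0.0, 26.2, 115.3, 63.6, 35.2, 19.4, 10.7, 5.9, 0.0 m³/s; ΣQ_DR = 276.3 m³/s, peak = 115.3 m³/s.
Runoff depth d = ΣQ_DR·Δt / A = 276.3 × 1800 / (33.2 km²) = 14.98 mm.
The 1-cm UH is the DRH scaled by (10 mm)/d, so U_p = 115.3 × 10/14.98 = 77.0 m³/s.

U_p ≈ 77.0 m³/s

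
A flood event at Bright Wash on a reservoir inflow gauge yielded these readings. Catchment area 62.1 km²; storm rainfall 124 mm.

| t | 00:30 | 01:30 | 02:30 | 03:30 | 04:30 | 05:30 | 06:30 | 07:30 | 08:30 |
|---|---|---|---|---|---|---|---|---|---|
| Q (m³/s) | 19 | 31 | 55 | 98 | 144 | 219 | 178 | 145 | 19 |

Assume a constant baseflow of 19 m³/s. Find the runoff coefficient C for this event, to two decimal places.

ΣQ_DR = 737.0 m³/s; V = ΣQ_DR·Δt = 2.653 × 10^6 m³.
Runoff depth d = V / A = 42.72 mm.
C = d / P = 42.72 / 124 = 0.34.

C ≈ 0.34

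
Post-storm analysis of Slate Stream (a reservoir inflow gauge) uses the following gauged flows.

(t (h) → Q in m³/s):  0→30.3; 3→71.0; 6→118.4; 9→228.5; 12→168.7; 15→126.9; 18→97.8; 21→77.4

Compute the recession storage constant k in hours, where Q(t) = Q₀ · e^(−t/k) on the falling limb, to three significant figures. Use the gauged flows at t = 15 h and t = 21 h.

On the falling limb, Q drops from 126.9 to 77.4 m³/s between t = 15 h and t = 21 h (Δt = 6 h).
k = −Δt / ln(Q₂/Q₁) = −6 / ln(77.4/126.9) = 12.1 h.

k ≈ 12.1 h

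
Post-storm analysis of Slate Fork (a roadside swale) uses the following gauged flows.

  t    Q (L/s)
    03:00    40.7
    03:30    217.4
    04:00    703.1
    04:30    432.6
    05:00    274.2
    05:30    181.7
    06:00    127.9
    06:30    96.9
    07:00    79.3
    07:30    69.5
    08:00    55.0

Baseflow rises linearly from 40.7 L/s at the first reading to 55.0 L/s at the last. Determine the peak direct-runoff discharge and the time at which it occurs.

Subtracting baseflow gives direct-runoff ordinates: 0.00, 175.27, 659.54, 387.61, 227.78, 133.85, 78.62, 46.19, 27.16, 15.93, 0.00 L/s.
The maximum is 659.54 L/s, occurring at the reading for t = 04:00.

Q_p = 659.54 L/s at t = 04:00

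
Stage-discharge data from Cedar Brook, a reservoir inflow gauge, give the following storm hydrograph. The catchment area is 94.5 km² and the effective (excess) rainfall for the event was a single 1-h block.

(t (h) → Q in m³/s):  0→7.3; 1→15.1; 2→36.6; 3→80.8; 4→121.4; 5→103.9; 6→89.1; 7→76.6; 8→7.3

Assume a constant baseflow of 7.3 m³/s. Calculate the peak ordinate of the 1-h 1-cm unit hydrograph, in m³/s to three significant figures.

Direct runoff: 0.0, 7.8, 29.3, 73.5, 114.1, 96.6, 81.8, 69.3, 0.0 m³/s; ΣQ_DR = 472.4 m³/s, peak = 114.1 m³/s.
Runoff depth d = ΣQ_DR·Δt / A = 472.4 × 3600 / (94.5 km²) = 18.00 mm.
The 1-cm UH is the DRH scaled by (10 mm)/d, so U_p = 114.1 × 10/18.00 = 63.4 m³/s.

U_p ≈ 63.4 m³/s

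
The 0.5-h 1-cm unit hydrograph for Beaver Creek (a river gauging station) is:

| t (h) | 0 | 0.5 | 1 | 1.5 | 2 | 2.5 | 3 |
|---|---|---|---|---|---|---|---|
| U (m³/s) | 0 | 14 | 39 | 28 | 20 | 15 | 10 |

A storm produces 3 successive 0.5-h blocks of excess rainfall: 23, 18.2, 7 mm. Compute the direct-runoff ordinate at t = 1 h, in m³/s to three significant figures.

By discrete convolution, Q_j = Σ (P_i / 10 mm) · U_{j−i}.
At t = 1 h (j=2): Q = (23/10)·39 + (18.2/10)·14 + (7/10)·0 = 115 m³/s.

Q ≈ 115 m³/s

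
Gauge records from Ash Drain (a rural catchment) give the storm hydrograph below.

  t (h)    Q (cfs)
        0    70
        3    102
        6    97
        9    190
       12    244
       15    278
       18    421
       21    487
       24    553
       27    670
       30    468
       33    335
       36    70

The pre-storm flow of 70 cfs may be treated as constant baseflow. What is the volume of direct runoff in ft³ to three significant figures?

Direct-runoff ordinates (Q − Q_b): 0.0, 32.0, 27.0, 120.0, 174.0, 208.0, 351.0, 417.0, 483.0, 600.0, 398.0, 265.0, 0.0 cfs.
ΣQ_DR = 3075 cfs.
With Δt = 3 h = 10800 s, V = ΣQ_DR · Δt = 3075 × 10800 = 3.32 × 10^7 ft³.

V ≈ 3.32 × 10^7 ft³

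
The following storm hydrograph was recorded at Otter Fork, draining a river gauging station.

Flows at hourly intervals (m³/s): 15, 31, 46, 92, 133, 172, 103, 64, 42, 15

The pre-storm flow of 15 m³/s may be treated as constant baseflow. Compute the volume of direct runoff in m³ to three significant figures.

Direct-runoff ordinates (Q − Q_b): 0.0, 16.0, 31.0, 77.0, 118.0, 157.0, 88.0, 49.0, 27.0, 0.0 m³/s.
ΣQ_DR = 563.0 m³/s.
With Δt = 1 h = 3600 s, V = ΣQ_DR · Δt = 563.0 × 3600 = 2.03 × 10^6 m³.

V ≈ 2.03 × 10^6 m³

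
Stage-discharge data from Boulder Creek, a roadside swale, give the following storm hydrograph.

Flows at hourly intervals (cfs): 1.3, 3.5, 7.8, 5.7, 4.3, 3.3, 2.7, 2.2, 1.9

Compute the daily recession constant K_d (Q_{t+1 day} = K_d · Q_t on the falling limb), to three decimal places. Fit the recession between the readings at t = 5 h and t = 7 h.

K_d ≈ 0.008

Between t = 5 h and t = 7 h the flow falls from 3.3 to 2.2 cfs over 2×1 h = 2 h.
Per-interval ratio K = (2.2/3.3)^(1/2) = 0.8165; K_d = K^(24/1) = 0.008.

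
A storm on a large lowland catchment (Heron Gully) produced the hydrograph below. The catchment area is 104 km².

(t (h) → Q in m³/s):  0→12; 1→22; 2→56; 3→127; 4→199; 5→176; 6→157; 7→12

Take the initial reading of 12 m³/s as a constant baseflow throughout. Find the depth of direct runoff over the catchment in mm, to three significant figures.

d ≈ 23.0 mm

Direct runoff: 0.0, 10.0, 44.0, 115.0, 187.0, 164.0, 145.0, 0.0 m³/s; ΣQ_DR = 665.0 m³/s.
V = ΣQ_DR · Δt = 665.0 × 3600 s = 2.394 × 10^6 m³.
Over A = 104 km², depth = V / A = 23.0 mm.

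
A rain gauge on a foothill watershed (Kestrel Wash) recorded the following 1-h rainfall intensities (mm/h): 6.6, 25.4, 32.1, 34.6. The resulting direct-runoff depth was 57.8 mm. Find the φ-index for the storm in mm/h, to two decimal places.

Only the 3 blocks with intensity above φ contribute runoff: 25.4, 32.1, 34.6 mm/h.
Σ(I−φ)·Δt = d  ⇒  (25.4+32.1+34.6 − 3φ)·1 = 57.8
φ = (92.10 − 57.8/1) / 3 = 11.43 mm/h.

φ ≈ 11.43 mm/h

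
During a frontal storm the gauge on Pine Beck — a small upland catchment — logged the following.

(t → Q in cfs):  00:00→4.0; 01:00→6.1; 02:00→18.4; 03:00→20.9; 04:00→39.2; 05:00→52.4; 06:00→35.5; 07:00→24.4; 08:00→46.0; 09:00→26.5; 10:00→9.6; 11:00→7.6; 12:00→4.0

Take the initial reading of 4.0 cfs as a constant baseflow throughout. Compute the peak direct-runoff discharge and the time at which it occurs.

Q_p = 48.4 cfs at t = 05:00

Subtracting baseflow gives direct-runoff ordinates: 0.0, 2.1, 14.4, 16.9, 35.2, 48.4, 31.5, 20.4, 42.0, 22.5, 5.6, 3.6, 0.0 cfs.
The maximum is 48.4 cfs, occurring at the reading for t = 05:00.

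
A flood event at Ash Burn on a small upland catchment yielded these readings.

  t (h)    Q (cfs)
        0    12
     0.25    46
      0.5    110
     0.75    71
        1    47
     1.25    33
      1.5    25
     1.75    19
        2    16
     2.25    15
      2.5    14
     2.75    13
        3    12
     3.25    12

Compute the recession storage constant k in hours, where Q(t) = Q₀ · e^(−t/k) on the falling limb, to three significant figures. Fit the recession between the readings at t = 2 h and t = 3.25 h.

k ≈ 4.35 h

On the falling limb, Q drops from 16 to 12 cfs between t = 2 h and t = 3.25 h (Δt = 1.25 h).
k = −Δt / ln(Q₂/Q₁) = −1.25 / ln(12/16) = 4.35 h.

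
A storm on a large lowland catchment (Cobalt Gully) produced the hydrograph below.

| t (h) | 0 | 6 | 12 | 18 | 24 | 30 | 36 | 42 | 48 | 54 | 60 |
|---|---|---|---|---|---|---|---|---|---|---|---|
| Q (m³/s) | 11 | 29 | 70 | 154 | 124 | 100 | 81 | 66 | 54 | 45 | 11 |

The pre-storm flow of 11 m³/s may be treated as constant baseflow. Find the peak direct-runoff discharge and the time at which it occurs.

Q_p = 143.0 m³/s at t = 18 h

Subtracting baseflow gives direct-runoff ordinates: 0.0, 18.0, 59.0, 143.0, 113.0, 89.0, 70.0, 55.0, 43.0, 34.0, 0.0 m³/s.
The maximum is 143.0 m³/s, occurring at the reading for t = 18 h.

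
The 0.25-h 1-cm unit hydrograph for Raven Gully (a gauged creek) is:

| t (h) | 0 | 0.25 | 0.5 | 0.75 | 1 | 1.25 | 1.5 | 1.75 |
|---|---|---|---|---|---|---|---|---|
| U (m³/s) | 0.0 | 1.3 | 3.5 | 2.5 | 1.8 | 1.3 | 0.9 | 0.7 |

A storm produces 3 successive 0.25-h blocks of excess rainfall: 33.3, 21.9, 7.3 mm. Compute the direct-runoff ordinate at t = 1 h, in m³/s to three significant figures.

Q ≈ 14.0 m³/s

By discrete convolution, Q_j = Σ (P_i / 10 mm) · U_{j−i}.
At t = 1 h (j=4): Q = (33.3/10)·1.8 + (21.9/10)·2.5 + (7.3/10)·3.5 = 14.0 m³/s.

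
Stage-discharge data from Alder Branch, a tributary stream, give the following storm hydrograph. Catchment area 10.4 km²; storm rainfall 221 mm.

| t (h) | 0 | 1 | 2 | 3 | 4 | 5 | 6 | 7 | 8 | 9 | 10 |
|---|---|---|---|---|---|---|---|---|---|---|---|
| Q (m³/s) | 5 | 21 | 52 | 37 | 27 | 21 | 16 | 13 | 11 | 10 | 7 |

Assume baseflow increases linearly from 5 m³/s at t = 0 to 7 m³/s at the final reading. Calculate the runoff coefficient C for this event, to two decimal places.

ΣQ_DR = 154.0 m³/s; V = ΣQ_DR·Δt = 5.544 × 10^5 m³.
Runoff depth d = V / A = 53.31 mm.
C = d / P = 53.31 / 221 = 0.24.

C ≈ 0.24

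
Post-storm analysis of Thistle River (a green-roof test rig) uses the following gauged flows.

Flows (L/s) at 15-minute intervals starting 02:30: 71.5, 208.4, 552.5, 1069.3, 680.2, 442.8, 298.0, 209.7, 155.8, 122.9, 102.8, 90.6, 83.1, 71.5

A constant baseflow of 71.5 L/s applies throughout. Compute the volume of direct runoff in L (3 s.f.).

V ≈ 2.84 × 10^6 L

Direct-runoff ordinates (Q − Q_b): 0.0, 136.9, 481.0, 997.8, 608.7, 371.3, 226.5, 138.2, 84.3, 51.4, 31.3, 19.1, 11.6, 0.0 L/s.
ΣQ_DR = 3158 L/s.
With Δt = 0.25 h = 900 s, V = ΣQ_DR · Δt = 3158 × 900 = 2.84 × 10^6 L.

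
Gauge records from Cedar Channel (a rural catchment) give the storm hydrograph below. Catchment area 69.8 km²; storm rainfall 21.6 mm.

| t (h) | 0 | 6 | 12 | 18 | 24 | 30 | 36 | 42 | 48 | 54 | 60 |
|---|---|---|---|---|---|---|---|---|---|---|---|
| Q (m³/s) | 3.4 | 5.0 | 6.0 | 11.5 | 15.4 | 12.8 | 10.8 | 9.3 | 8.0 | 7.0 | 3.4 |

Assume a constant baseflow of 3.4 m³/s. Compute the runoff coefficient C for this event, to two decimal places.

ΣQ_DR = 55.20 m³/s; V = ΣQ_DR·Δt = 1.192 × 10^6 m³.
Runoff depth d = V / A = 17.08 mm.
C = d / P = 17.08 / 21.6 = 0.79.

C ≈ 0.79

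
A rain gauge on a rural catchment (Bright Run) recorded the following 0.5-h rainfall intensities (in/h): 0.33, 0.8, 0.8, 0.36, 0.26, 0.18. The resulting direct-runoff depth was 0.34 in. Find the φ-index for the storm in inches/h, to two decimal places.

Only the 2 blocks with intensity above φ contribute runoff: 0.8, 0.8 in/h.
Σ(I−φ)·Δt = d  ⇒  (0.8+0.8 − 2φ)·0.5 = 0.34
φ = (1.600 − 0.34/0.5) / 2 = 0.46 in/h.

φ ≈ 0.46 in/h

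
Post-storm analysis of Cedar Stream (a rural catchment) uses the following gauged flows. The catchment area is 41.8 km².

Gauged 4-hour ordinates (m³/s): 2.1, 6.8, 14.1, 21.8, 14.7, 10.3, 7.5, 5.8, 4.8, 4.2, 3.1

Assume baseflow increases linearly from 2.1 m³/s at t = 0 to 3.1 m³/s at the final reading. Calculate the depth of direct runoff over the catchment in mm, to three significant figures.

Direct runoff: 0.00, 4.60, 11.80, 19.40, 12.20, 7.70, 4.80, 3.00, 1.90, 1.20, 0.00 m³/s; ΣQ_DR = 66.60 m³/s.
V = ΣQ_DR · Δt = 66.60 × 14400 s = 9.590 × 10^5 m³.
Over A = 41.8 km², depth = V / A = 22.9 mm.

d ≈ 22.9 mm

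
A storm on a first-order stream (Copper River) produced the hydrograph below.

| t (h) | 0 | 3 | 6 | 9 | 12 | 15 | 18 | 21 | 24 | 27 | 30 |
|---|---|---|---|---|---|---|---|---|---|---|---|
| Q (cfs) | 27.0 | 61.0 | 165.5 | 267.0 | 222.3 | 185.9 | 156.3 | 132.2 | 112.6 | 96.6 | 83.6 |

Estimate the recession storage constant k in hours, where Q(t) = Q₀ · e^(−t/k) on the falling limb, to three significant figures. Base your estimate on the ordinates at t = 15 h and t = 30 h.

k ≈ 18.8 h

On the falling limb, Q drops from 185.9 to 83.6 cfs between t = 15 h and t = 30 h (Δt = 15 h).
k = −Δt / ln(Q₂/Q₁) = −15 / ln(83.6/185.9) = 18.8 h.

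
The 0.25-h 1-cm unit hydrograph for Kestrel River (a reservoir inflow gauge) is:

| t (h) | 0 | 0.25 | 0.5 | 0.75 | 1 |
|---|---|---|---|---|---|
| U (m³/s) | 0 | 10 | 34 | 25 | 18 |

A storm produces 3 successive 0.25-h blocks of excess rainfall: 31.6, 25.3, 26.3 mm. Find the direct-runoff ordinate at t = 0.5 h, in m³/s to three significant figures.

Q ≈ 133 m³/s

By discrete convolution, Q_j = Σ (P_i / 10 mm) · U_{j−i}.
At t = 0.5 h (j=2): Q = (31.6/10)·34 + (25.3/10)·10 + (26.3/10)·0 = 133 m³/s.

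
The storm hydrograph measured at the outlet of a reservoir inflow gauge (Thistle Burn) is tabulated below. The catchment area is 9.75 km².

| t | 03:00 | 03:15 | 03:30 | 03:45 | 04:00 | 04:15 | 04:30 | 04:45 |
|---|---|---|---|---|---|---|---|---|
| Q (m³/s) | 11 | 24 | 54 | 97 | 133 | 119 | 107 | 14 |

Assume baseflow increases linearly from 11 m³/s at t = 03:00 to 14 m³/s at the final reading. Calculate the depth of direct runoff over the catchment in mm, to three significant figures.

d ≈ 42.4 mm

Direct runoff: 0.00, 12.57, 42.14, 84.71, 120.29, 105.86, 93.43, 0.00 m³/s; ΣQ_DR = 459.0 m³/s.
V = ΣQ_DR · Δt = 459.0 × 900 s = 4.131 × 10^5 m³.
Over A = 9.75 km², depth = V / A = 42.4 mm.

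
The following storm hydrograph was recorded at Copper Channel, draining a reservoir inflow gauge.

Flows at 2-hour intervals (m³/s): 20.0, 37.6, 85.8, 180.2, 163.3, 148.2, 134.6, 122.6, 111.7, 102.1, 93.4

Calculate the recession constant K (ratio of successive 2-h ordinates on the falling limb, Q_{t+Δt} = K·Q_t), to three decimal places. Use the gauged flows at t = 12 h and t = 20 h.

Using the recession-limb readings at t = 12 h and t = 20 h: Q falls from 134.6 to 93.4 m³/s over 4 intervals.
K = (Q₂/Q₁)^(1/4) = (93.4/134.6)^(1/4) = 0.913.

K ≈ 0.913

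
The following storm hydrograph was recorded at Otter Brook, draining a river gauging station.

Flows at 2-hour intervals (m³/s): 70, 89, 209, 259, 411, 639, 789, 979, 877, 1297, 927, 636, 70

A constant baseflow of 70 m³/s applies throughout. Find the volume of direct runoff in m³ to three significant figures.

V ≈ 4.57 × 10^7 m³

Direct-runoff ordinates (Q − Q_b): 0.0, 19.0, 139.0, 189.0, 341.0, 569.0, 719.0, 909.0, 807.0, 1227.0, 857.0, 566.0, 0.0 m³/s.
ΣQ_DR = 6342 m³/s.
With Δt = 2 h = 7200 s, V = ΣQ_DR · Δt = 6342 × 7200 = 4.57 × 10^7 m³.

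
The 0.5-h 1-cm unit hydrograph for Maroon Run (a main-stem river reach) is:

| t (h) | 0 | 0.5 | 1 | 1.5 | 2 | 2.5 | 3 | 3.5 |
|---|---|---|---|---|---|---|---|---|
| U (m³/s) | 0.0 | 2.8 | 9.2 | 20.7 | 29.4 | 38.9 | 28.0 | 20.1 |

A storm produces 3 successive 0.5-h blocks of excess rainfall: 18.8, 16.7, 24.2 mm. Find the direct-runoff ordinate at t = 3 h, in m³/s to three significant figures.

Q ≈ 189 m³/s

By discrete convolution, Q_j = Σ (P_i / 10 mm) · U_{j−i}.
At t = 3 h (j=6): Q = (18.8/10)·28.0 + (16.7/10)·38.9 + (24.2/10)·29.4 = 189 m³/s.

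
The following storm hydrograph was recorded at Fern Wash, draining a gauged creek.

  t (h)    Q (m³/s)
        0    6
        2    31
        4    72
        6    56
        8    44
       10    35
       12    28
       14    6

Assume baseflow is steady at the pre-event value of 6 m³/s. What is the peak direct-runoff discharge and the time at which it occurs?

Subtracting baseflow gives direct-runoff ordinates: 0.0, 25.0, 66.0, 50.0, 38.0, 29.0, 22.0, 0.0 m³/s.
The maximum is 66.0 m³/s, occurring at the reading for t = 4 h.

Q_p = 66.0 m³/s at t = 4 h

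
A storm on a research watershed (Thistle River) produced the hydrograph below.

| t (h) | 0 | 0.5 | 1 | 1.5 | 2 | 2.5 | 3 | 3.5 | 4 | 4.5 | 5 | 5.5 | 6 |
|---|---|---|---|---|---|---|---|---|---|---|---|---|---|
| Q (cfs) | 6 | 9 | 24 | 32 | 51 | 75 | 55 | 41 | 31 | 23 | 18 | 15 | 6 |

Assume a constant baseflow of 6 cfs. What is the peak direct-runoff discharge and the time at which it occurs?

Q_p = 69.0 cfs at t = 2.5 h

Subtracting baseflow gives direct-runoff ordinates: 0.0, 3.0, 18.0, 26.0, 45.0, 69.0, 49.0, 35.0, 25.0, 17.0, 12.0, 9.0, 0.0 cfs.
The maximum is 69.0 cfs, occurring at the reading for t = 2.5 h.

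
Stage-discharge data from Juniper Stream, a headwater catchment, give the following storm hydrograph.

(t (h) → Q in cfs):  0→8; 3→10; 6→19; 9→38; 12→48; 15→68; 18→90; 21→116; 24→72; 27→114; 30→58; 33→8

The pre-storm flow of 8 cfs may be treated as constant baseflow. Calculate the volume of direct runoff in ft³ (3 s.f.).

V ≈ 5.97 × 10^6 ft³

Direct-runoff ordinates (Q − Q_b): 0.0, 2.0, 11.0, 30.0, 40.0, 60.0, 82.0, 108.0, 64.0, 106.0, 50.0, 0.0 cfs.
ΣQ_DR = 553.0 cfs.
With Δt = 3 h = 10800 s, V = ΣQ_DR · Δt = 553.0 × 10800 = 5.97 × 10^6 ft³.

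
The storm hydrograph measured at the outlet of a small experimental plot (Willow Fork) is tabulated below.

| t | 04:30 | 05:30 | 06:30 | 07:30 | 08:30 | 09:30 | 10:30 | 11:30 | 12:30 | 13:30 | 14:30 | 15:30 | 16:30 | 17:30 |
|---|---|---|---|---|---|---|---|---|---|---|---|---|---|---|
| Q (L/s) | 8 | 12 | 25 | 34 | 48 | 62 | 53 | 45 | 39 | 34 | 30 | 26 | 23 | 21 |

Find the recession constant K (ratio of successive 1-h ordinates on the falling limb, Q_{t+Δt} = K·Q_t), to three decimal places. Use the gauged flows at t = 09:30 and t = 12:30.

Using the recession-limb readings at t = 09:30 and t = 12:30: Q falls from 62 to 39 L/s over 3 intervals.
K = (Q₂/Q₁)^(1/3) = (39/62)^(1/3) = 0.857.

K ≈ 0.857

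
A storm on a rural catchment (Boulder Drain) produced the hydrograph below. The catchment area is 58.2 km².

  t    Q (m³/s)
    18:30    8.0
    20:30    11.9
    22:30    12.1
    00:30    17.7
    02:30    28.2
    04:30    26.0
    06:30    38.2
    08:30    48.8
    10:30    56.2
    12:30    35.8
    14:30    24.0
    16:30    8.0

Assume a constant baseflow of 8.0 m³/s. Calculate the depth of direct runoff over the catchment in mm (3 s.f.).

Direct runoff: 0.0, 3.9, 4.1, 9.7, 20.2, 18.0, 30.2, 40.8, 48.2, 27.8, 16.0, 0.0 m³/s; ΣQ_DR = 218.9 m³/s.
V = ΣQ_DR · Δt = 218.9 × 7200 s = 1.576 × 10^6 m³.
Over A = 58.2 km², depth = V / A = 27.1 mm.

d ≈ 27.1 mm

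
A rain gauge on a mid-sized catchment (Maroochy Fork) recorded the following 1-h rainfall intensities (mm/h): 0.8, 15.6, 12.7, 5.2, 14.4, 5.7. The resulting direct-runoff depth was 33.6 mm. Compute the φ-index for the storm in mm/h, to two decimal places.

Only the 5 blocks with intensity above φ contribute runoff: 15.6, 12.7, 5.2, 14.4, 5.7 mm/h.
Σ(I−φ)·Δt = d  ⇒  (15.6+12.7+5.2+14.4+5.7 − 5φ)·1 = 33.6
φ = (53.60 − 33.6/1) / 5 = 4.00 mm/h.

φ ≈ 4.00 mm/h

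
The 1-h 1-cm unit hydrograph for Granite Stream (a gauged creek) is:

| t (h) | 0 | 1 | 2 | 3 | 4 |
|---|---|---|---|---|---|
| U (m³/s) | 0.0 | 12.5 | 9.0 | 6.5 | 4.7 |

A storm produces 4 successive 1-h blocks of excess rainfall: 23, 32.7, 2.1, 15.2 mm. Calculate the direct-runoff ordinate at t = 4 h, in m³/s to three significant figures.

By discrete convolution, Q_j = Σ (P_i / 10 mm) · U_{j−i}.
At t = 4 h (j=4): Q = (23/10)·4.7 + (32.7/10)·6.5 + (2.1/10)·9.0 + (15.2/10)·12.5 = 53.0 m³/s.

Q ≈ 53.0 m³/s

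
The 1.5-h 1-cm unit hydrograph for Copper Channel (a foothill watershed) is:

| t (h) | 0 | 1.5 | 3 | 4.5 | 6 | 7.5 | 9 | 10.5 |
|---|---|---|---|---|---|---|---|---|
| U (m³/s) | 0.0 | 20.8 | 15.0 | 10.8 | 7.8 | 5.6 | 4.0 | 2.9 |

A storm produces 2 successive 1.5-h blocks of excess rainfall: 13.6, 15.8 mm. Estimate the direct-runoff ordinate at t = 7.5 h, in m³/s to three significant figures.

By discrete convolution, Q_j = Σ (P_i / 10 mm) · U_{j−i}.
At t = 7.5 h (j=5): Q = (13.6/10)·5.6 + (15.8/10)·7.8 = 19.9 m³/s.

Q ≈ 19.9 m³/s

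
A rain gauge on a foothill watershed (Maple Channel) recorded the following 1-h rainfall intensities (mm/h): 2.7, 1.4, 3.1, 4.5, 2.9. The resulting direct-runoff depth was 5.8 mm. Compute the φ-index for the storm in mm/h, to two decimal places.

φ ≈ 1.85 mm/h

Only the 4 blocks with intensity above φ contribute runoff: 2.7, 3.1, 4.5, 2.9 mm/h.
Σ(I−φ)·Δt = d  ⇒  (2.7+3.1+4.5+2.9 − 4φ)·1 = 5.8
φ = (13.20 − 5.8/1) / 4 = 1.85 mm/h.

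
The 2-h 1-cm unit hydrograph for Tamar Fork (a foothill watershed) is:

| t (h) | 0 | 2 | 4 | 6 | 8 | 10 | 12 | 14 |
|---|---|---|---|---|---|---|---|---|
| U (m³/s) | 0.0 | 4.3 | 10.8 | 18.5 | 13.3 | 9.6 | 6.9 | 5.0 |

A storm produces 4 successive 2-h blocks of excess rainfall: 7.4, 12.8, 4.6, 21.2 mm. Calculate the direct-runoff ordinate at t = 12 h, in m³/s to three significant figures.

By discrete convolution, Q_j = Σ (P_i / 10 mm) · U_{j−i}.
At t = 12 h (j=6): Q = (7.4/10)·6.9 + (12.8/10)·9.6 + (4.6/10)·13.3 + (21.2/10)·18.5 = 62.7 m³/s.

Q ≈ 62.7 m³/s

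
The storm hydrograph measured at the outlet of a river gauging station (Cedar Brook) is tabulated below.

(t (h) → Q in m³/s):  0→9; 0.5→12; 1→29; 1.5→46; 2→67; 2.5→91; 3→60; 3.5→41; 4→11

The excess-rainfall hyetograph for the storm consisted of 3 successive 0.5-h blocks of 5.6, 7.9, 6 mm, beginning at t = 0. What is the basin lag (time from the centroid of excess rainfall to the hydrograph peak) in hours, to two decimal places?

Centroid of excess rainfall: t_c = Σ P_i·t̄_i / ΣP_i = 0.7603 h (block centres at 0.25, 0.75, 1.25 h).
Hydrograph peak occurs at t = 2.5 h, so basin lag t_L = 2.5 − 0.7603 = 1.74 h.

t_L ≈ 1.74 h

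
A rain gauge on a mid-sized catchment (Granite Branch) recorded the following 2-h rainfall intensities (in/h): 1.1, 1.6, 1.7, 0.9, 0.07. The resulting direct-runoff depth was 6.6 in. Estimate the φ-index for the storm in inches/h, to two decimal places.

Only the 4 blocks with intensity above φ contribute runoff: 1.1, 1.6, 1.7, 0.9 in/h.
Σ(I−φ)·Δt = d  ⇒  (1.1+1.6+1.7+0.9 − 4φ)·2 = 6.6
φ = (5.300 − 6.6/2) / 4 = 0.50 in/h.

φ ≈ 0.50 in/h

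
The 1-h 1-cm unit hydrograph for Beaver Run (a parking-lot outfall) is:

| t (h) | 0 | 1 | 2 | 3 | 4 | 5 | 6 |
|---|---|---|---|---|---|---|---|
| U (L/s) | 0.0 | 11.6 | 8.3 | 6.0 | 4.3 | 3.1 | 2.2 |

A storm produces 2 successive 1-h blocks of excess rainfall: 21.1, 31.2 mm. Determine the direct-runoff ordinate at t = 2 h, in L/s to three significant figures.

By discrete convolution, Q_j = Σ (P_i / 10 mm) · U_{j−i}.
At t = 2 h (j=2): Q = (21.1/10)·8.3 + (31.2/10)·11.6 = 53.7 L/s.

Q ≈ 53.7 L/s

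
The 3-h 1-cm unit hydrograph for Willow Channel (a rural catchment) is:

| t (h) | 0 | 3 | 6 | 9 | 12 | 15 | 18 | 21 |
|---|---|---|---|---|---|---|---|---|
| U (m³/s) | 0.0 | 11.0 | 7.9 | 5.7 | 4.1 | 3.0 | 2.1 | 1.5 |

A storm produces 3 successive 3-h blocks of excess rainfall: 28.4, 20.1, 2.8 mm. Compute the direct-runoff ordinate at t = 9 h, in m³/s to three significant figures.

By discrete convolution, Q_j = Σ (P_i / 10 mm) · U_{j−i}.
At t = 9 h (j=3): Q = (28.4/10)·5.7 + (20.1/10)·7.9 + (2.8/10)·11.0 = 35.1 m³/s.

Q ≈ 35.1 m³/s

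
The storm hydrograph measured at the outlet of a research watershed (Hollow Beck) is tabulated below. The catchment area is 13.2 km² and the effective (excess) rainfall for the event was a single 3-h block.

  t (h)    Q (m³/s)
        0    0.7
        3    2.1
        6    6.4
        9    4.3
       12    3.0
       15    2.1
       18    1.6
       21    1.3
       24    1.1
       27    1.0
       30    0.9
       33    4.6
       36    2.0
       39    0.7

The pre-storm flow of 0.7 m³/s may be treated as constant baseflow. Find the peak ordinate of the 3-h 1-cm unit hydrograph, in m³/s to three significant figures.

Direct runoff: 0.0, 1.4, 5.7, 3.6, 2.3, 1.4, 0.9, 0.6, 0.4, 0.3, 0.2, 3.9, 1.3, 0.0 m³/s; ΣQ_DR = 22.00 m³/s, peak = 5.7 m³/s.
Runoff depth d = ΣQ_DR·Δt / A = 22.00 × 10800 / (13.2 km²) = 18.00 mm.
The 1-cm UH is the DRH scaled by (10 mm)/d, so U_p = 5.7 × 10/18.00 = 3.17 m³/s.

U_p ≈ 3.17 m³/s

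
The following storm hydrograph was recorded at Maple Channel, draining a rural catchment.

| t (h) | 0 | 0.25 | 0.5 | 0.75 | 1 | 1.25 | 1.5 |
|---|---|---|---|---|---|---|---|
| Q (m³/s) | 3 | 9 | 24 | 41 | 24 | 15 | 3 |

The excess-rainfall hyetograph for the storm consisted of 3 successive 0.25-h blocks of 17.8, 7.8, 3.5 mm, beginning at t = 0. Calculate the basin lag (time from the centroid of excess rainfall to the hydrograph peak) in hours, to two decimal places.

Centroid of excess rainfall: t_c = Σ P_i·t̄_i / ΣP_i = 0.2521 h (block centres at 0.125, 0.375, 0.625 h).
Hydrograph peak occurs at t = 0.75 h, so basin lag t_L = 0.75 − 0.2521 = 0.50 h.

t_L ≈ 0.50 h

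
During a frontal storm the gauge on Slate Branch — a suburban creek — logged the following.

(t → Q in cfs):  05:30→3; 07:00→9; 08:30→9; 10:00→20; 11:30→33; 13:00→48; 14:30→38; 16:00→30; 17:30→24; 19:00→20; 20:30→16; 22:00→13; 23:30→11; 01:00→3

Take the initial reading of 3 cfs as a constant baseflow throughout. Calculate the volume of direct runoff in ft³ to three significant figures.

Direct-runoff ordinates (Q − Q_b): 0.0, 6.0, 6.0, 17.0, 30.0, 45.0, 35.0, 27.0, 21.0, 17.0, 13.0, 10.0, 8.0, 0.0 cfs.
ΣQ_DR = 235.0 cfs.
With Δt = 1.5 h = 5400 s, V = ΣQ_DR · Δt = 235.0 × 5400 = 1.27 × 10^6 ft³.

V ≈ 1.27 × 10^6 ft³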